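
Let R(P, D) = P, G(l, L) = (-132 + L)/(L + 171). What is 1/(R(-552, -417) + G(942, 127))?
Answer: -298/164501 ≈ -0.0018115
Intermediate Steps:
G(l, L) = (-132 + L)/(171 + L)
1/(R(-552, -417) + G(942, 127)) = 1/(-552 + (-132 + 127)/(171 + 127)) = 1/(-552 - 5/298) = 1/(-164501/298) = -298/164501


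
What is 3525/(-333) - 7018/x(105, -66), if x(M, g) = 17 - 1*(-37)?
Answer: -140408/999 ≈ -140.55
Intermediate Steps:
x(M, g) = 54 (x(M, g) = 17 + 37 = 54)
3525/(-333) - 7018/x(105, -66) = 3525/(-333) - 7018/54 = 3525*(-1/333) - 7018*1/54 = -1175/111 - 3509/27 = -140408/999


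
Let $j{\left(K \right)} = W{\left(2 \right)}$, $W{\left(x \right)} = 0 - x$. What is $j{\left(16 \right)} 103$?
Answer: $-206$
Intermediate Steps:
$W{\left(x \right)} = - x$
$j{\left(K \right)} = -2$ ($j{\left(K \right)} = \left(-1\right) 2 = -2$)
$j{\left(16 \right)} 103 = \left(-2\right) 103 = -206$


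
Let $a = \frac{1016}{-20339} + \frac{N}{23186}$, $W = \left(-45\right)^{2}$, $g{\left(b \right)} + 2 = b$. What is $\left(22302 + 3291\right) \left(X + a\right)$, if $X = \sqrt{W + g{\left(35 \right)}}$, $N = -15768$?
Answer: $- \frac{4405352880252}{235790027} + 179151 \sqrt{42} \approx 1.1423 \cdot 10^{6}$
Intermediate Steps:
$g{\left(b \right)} = -2 + b$
$W = 2025$
$a = - \frac{172131164}{235790027}$ ($a = \frac{1016}{-20339} - \frac{15768}{23186} = 1016 \left(- \frac{1}{20339}\right) - \frac{7884}{11593} = - \frac{1016}{20339} - \frac{7884}{11593} = - \frac{172131164}{235790027} \approx -0.73002$)
$X = 7 \sqrt{42}$ ($X = \sqrt{2025 + \left(-2 + 35\right)} = \sqrt{2025 + 33} = \sqrt{2058} = 7 \sqrt{42} \approx 45.365$)
$\left(22302 + 3291\right) \left(X + a\right) = \left(22302 + 3291\right) \left(7 \sqrt{42} - \frac{172131164}{235790027}\right) = 25593 \left(- \frac{172131164}{235790027} + 7 \sqrt{42}\right) = - \frac{4405352880252}{235790027} + 179151 \sqrt{42}$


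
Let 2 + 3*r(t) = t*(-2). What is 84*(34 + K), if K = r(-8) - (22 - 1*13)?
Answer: 2492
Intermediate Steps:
r(t) = -2/3 - 2*t/3 (r(t) = -2/3 + (t*(-2))/3 = -2/3 + (-2*t)/3 = -2/3 - 2*t/3)
K = -13/3 (K = (-2/3 - 2/3*(-8)) - (22 - 1*13) = (-2/3 + 16/3) - (22 - 13) = 14/3 - 1*9 = 14/3 - 9 = -13/3 ≈ -4.3333)
84*(34 + K) = 84*(34 - 13/3) = 84*(89/3) = 2492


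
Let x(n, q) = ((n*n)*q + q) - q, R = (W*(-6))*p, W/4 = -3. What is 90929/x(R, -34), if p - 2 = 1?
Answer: -90929/1586304 ≈ -0.057321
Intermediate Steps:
W = -12 (W = 4*(-3) = -12)
p = 3 (p = 2 + 1 = 3)
R = 216 (R = -12*(-6)*3 = 72*3 = 216)
x(n, q) = q*n² (x(n, q) = (n²*q + q) - q = (q*n² + q) - q = (q + q*n²) - q = q*n²)
90929/x(R, -34) = 90929/((-34*216²)) = 90929/((-34*46656)) = 90929/(-1586304) = 90929*(-1/1586304) = -90929/1586304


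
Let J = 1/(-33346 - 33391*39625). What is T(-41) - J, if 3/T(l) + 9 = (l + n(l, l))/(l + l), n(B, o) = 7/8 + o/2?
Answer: -5204284728581/14330294193875 ≈ -0.36317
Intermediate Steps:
n(B, o) = 7/8 + o/2 (n(B, o) = 7*(⅛) + o*(½) = 7/8 + o/2)
T(l) = 3/(-9 + (7/8 + 3*l/2)/(2*l)) (T(l) = 3/(-9 + (l + (7/8 + l/2))/(l + l)) = 3/(-9 + (7/8 + 3*l/2)/((2*l))) = 3/(-9 + (7/8 + 3*l/2)*(1/(2*l))) = 3/(-9 + (7/8 + 3*l/2)/(2*l)))
J = -1/2644453625 (J = (1/39625)/(-66737) = -1/66737*1/39625 = -1/2644453625 ≈ -3.7815e-10)
T(-41) - J = -48*(-41)/(-7 + 132*(-41)) - 1*(-1/2644453625) = -48*(-41)/(-7 - 5412) + 1/2644453625 = -48*(-41)/(-5419) + 1/2644453625 = -48*(-41)*(-1/5419) + 1/2644453625 = -1968/5419 + 1/2644453625 = -5204284728581/14330294193875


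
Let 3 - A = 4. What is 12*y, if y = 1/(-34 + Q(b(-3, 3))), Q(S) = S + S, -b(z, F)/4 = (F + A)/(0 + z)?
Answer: -18/43 ≈ -0.41860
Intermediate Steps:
A = -1 (A = 3 - 1*4 = 3 - 4 = -1)
b(z, F) = -4*(-1 + F)/z (b(z, F) = -4*(F - 1)/(0 + z) = -4*(-1 + F)/z)
Q(S) = 2*S
y = -3/86 (y = 1/(-34 + 2*(4*(1 - 1*3)/(-3))) = 1/(-34 + 2*(4*(-1/3)*(1 - 3))) = 1/(-34 + 2*(4*(-1/3)*(-2))) = 1/(-34 + 2*(8/3)) = 1/(-34 + 16/3) = 1/(-86/3) = -3/86 ≈ -0.034884)
12*y = 12*(-3/86) = -18/43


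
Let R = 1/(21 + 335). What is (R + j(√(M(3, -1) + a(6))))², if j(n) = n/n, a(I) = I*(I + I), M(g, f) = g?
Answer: 127449/126736 ≈ 1.0056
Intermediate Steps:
a(I) = 2*I² (a(I) = I*(2*I) = 2*I²)
R = 1/356 ≈ 0.0028090
j(n) = 1
(R + j(√(M(3, -1) + a(6))))² = (1/356 + 1)² = (357/356)² = 127449/126736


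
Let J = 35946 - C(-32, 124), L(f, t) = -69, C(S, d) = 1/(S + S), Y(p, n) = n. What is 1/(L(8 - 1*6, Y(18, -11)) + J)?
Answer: 64/2296129 ≈ 2.7873e-5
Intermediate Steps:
C(S, d) = 1/(2*S)
J = 2300545/64 (J = 35946 - 1/(2*(-32)) = 35946 - (-1)/(2*32) = 35946 - 1*(-1/64) = 35946 + 1/64 = 2300545/64 ≈ 35946.)
1/(L(8 - 1*6, Y(18, -11)) + J) = 1/(-69 + 2300545/64) = 1/(2296129/64) = 64/2296129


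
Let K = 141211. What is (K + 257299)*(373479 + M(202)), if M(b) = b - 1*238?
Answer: 148820769930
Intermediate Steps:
M(b) = -238 + b (M(b) = b - 238 = -238 + b)
(K + 257299)*(373479 + M(202)) = (141211 + 257299)*(373479 + (-238 + 202)) = 398510*(373479 - 36) = 398510*373443 = 148820769930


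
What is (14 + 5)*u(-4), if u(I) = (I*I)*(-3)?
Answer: -912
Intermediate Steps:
u(I) = -3*I² (u(I) = I²*(-3) = -3*I²)
(14 + 5)*u(-4) = (14 + 5)*(-3*(-4)²) = 19*(-3*16) = 19*(-48) = -912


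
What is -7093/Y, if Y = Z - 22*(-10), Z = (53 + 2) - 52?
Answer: -7093/223 ≈ -31.807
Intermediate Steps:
Z = 3 (Z = 55 - 52 = 3)
Y = 223 (Y = 3 - 22*(-10) = 3 + 220 = 223)
-7093/Y = -7093/223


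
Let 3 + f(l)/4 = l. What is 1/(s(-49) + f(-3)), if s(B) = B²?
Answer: 1/2377 ≈ 0.00042070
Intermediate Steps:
f(l) = -12 + 4*l
1/(s(-49) + f(-3)) = 1/((-49)² + (-12 + 4*(-3))) = 1/(2401 + (-12 - 12)) = 1/(2401 - 24) = 1/2377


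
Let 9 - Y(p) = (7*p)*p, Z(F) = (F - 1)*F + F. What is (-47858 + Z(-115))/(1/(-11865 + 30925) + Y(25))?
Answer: 660104980/83215959 ≈ 7.9324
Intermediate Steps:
Z(F) = F + F*(-1 + F) (Z(F) = (-1 + F)*F + F = F*(-1 + F) + F = F + F*(-1 + F))
Y(p) = 9 - 7*p² (Y(p) = 9 - 7*p*p = 9 - 7*p²)
(-47858 + Z(-115))/(1/(-11865 + 30925) + Y(25)) = (-47858 + (-115)²)/(1/(-11865 + 30925) + (9 - 7*25²)) = (-47858 + 13225)/(1/19060 + (9 - 7*625)) = -34633/(1/19060 + (9 - 4375)) = -34633/(1/19060 - 4366) = -34633/(-83215959/19060) = -34633*(-19060/83215959) = 660104980/83215959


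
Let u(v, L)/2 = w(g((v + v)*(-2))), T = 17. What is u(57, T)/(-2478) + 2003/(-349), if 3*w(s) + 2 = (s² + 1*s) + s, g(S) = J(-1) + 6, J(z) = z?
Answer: -2485556/432411 ≈ -5.7481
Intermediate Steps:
g(S) = 5 (g(S) = -1 + 6 = 5)
w(s) = -⅔ + s²/3 + 2*s/3 (w(s) = -⅔ + ((s² + 1*s) + s)/3 = -⅔ + ((s² + s) + s)/3 = -⅔ + ((s + s²) + s)/3 = -⅔ + (s² + 2*s)/3 = -⅔ + (s²/3 + 2*s/3) = -⅔ + s²/3 + 2*s/3)
u(v, L) = 22 (u(v, L) = 2*(-⅔ + (⅓)*5² + (⅔)*5) = 2*(-⅔ + (⅓)*25 + 10/3) = 2*(-⅔ + 25/3 + 10/3) = 2*11 = 22)
u(57, T)/(-2478) + 2003/(-349) = 22/(-2478) + 2003/(-349) = 22*(-1/2478) + 2003*(-1/349) = -11/1239 - 2003/349 = -2485556/432411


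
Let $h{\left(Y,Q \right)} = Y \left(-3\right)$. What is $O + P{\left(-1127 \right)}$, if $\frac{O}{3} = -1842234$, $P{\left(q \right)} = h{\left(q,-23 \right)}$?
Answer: $-5523321$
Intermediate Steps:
$h{\left(Y,Q \right)} = - 3 Y$
$P{\left(q \right)} = - 3 q$
$O = -5526702$ ($O = 3 \left(-1842234\right) = -5526702$)
$O + P{\left(-1127 \right)} = -5526702 - -3381 = -5526702 + 3381 = -5523321$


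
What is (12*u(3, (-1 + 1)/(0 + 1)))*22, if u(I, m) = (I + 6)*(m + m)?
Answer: 0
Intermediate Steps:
u(I, m) = 2*m*(6 + I) (u(I, m) = (6 + I)*(2*m) = 2*m*(6 + I))
(12*u(3, (-1 + 1)/(0 + 1)))*22 = (12*(2*((-1 + 1)/(0 + 1))*(6 + 3)))*22 = (12*(2*(0/1)*9))*22 = (12*(2*(0*1)*9))*22 = (12*(2*0*9))*22 = (12*0)*22 = 0*22 = 0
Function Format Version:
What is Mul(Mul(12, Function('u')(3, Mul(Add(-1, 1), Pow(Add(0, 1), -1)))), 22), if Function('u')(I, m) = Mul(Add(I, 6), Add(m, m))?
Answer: 0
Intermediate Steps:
Function('u')(I, m) = Mul(2, m, Add(6, I)) (Function('u')(I, m) = Mul(Add(6, I), Mul(2, m)) = Mul(2, m, Add(6, I)))
Mul(Mul(12, Function('u')(3, Mul(Add(-1, 1), Pow(Add(0, 1), -1)))), 22) = Mul(Mul(12, Mul(2, Mul(Add(-1, 1), Pow(Add(0, 1), -1)), Add(6, 3))), 22) = Mul(Mul(12, Mul(2, Mul(0, Pow(1, -1)), 9)), 22) = Mul(Mul(12, Mul(2, Mul(0, 1), 9)), 22) = Mul(Mul(12, Mul(2, 0, 9)), 22) = Mul(Mul(12, 0), 22) = Mul(0, 22) = 0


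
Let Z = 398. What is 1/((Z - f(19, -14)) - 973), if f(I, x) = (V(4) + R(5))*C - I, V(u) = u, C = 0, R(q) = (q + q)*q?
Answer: -1/556 ≈ -0.0017986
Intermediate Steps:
R(q) = 2*q² (R(q) = (2*q)*q = 2*q²)
f(I, x) = -I (f(I, x) = (4 + 2*5²)*0 - I = (4 + 2*25)*0 - I = (4 + 50)*0 - I = 54*0 - I = 0 - I = -I)
1/((Z - f(19, -14)) - 973) = 1/((398 - (-1)*19) - 973) = 1/((398 - 1*(-19)) - 973) = 1/((398 + 19) - 973) = 1/(417 - 973) = 1/(-556) = -1/556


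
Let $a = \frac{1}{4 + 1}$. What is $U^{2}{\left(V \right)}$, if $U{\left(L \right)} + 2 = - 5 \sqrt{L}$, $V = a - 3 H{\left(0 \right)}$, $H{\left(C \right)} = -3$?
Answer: $\left(2 + \sqrt{230}\right)^{2} \approx 294.66$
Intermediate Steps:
$a = \frac{1}{5} \approx 0.2$
$V = \frac{46}{5}$ ($V = \frac{1}{5} - -9 = \frac{1}{5} + 9 = \frac{46}{5} \approx 9.2$)
$U{\left(L \right)} = -2 - 5 \sqrt{L}$
$U^{2}{\left(V \right)} = \left(-2 - 5 \sqrt{\frac{46}{5}}\right)^{2} = \left(-2 - 5 \frac{\sqrt{230}}{5}\right)^{2} = \left(-2 - \sqrt{230}\right)^{2}$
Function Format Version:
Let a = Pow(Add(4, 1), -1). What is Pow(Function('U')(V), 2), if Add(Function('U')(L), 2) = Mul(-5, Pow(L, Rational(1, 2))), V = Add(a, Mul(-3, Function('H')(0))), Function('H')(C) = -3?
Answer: Pow(Add(2, Pow(230, Rational(1, 2))), 2) ≈ 294.66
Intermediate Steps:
a = Rational(1, 5) (a = Pow(5, -1) = Rational(1, 5) ≈ 0.20000)
V = Rational(46, 5) (V = Add(Rational(1, 5), Mul(-3, -3)) = Add(Rational(1, 5), 9) = Rational(46, 5) ≈ 9.2000)
Function('U')(L) = Add(-2, Mul(-5, Pow(L, Rational(1, 2))))
Pow(Function('U')(V), 2) = Pow(Add(-2, Mul(-5, Pow(Rational(46, 5), Rational(1, 2)))), 2) = Pow(Add(-2, Mul(-5, Mul(Rational(1, 5), Pow(230, Rational(1, 2))))), 2) = Pow(Add(-2, Mul(-1, Pow(230, Rational(1, 2)))), 2)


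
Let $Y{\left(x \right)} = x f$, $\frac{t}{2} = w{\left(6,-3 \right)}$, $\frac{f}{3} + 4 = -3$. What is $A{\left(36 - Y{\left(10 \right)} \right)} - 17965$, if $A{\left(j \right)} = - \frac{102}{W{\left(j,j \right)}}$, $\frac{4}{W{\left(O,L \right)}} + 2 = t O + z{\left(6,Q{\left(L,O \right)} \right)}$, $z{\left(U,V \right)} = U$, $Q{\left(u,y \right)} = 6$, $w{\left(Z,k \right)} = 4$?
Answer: $-68251$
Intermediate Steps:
$f = -21$ ($f = -12 + 3 \left(-3\right) = -12 - 9 = -21$)
$t = 8$ ($t = 2 \cdot 4 = 8$)
$W{\left(O,L \right)} = \frac{4}{4 + 8 O}$ ($W{\left(O,L \right)} = \frac{4}{-2 + \left(8 O + 6\right)} = \frac{4}{-2 + \left(6 + 8 O\right)} = \frac{4}{4 + 8 O}$)
$Y{\left(x \right)} = - 21 x$ ($Y{\left(x \right)} = x \left(-21\right) = - 21 x$)
$A{\left(j \right)} = -102 - 204 j$ ($A{\left(j \right)} = - \frac{102}{\frac{1}{1 + 2 j}} = - 102 \left(1 + 2 j\right) = -102 - 204 j$)
$A{\left(36 - Y{\left(10 \right)} \right)} - 17965 = \left(-102 - 204 \left(36 - \left(-21\right) 10\right)\right) - 17965 = \left(-102 - 204 \left(36 - -210\right)\right) - 17965 = \left(-102 - 204 \left(36 + 210\right)\right) - 17965 = \left(-102 - 50184\right) - 17965 = -50286 - 17965 = -68251$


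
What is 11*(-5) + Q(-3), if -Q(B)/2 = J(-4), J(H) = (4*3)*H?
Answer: 41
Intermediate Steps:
J(H) = 12*H
Q(B) = 96 (Q(B) = -24*(-4) = -2*(-48) = 96)
11*(-5) + Q(-3) = 11*(-5) + 96 = -55 + 96 = 41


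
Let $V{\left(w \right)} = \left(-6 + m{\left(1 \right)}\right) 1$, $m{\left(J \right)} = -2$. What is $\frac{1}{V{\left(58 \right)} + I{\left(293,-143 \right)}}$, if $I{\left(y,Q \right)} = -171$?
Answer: $- \frac{1}{179} \approx -0.0055866$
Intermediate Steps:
$V{\left(w \right)} = -8$ ($V{\left(w \right)} = \left(-6 - 2\right) 1 = \left(-8\right) 1 = -8$)
$\frac{1}{V{\left(58 \right)} + I{\left(293,-143 \right)}} = \frac{1}{-8 - 171} = \frac{1}{-179} = - \frac{1}{179}$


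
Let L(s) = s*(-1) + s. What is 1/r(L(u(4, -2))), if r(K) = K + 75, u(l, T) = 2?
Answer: 1/75 ≈ 0.013333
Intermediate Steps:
L(s) = 0 (L(s) = -s + s = 0)
r(K) = 75 + K
1/r(L(u(4, -2))) = 1/(75 + 0) = 1/75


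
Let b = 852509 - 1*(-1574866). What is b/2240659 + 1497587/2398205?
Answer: 9176924651708/5373559617095 ≈ 1.7078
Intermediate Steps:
b = 2427375 (b = 852509 + 1574866 = 2427375)
b/2240659 + 1497587/2398205 = 2427375/2240659 + 1497587/2398205 = 9176924651708/5373559617095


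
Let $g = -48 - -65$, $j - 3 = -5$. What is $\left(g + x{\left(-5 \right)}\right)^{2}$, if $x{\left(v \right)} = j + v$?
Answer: $100$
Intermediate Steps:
$j = -2$ ($j = 3 - 5 = -2$)
$g = 17$ ($g = -48 + 65 = 17$)
$x{\left(v \right)} = -2 + v$
$\left(g + x{\left(-5 \right)}\right)^{2} = \left(17 - 7\right)^{2} = 10^{2} = 100$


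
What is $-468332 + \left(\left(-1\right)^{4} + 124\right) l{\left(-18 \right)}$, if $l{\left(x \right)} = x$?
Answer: $-470582$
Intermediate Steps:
$-468332 + \left(\left(-1\right)^{4} + 124\right) l{\left(-18 \right)} = -468332 + \left(\left(-1\right)^{4} + 124\right) \left(-18\right) = -468332 + \left(1 + 124\right) \left(-18\right) = -468332 + 125 \left(-18\right) = -468332 - 2250 = -470582$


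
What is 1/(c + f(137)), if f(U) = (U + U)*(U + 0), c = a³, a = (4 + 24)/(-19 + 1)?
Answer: 729/27362458 ≈ 2.6642e-5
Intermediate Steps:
a = -14/9 (a = 28/(-18) = 28*(-1/18) = -14/9 ≈ -1.5556)
c = -2744/729 (c = (-14/9)³ = -2744/729 ≈ -3.7641)
f(U) = 2*U² (f(U) = (2*U)*U = 2*U²)
1/(c + f(137)) = 1/(-2744/729 + 2*137²) = 1/(-2744/729 + 2*18769) = 1/(-2744/729 + 37538) = 1/(27362458/729) = 729/27362458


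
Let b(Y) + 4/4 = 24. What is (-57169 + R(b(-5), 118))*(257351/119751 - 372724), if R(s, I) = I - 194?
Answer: 2555062703782385/119751 ≈ 2.1336e+10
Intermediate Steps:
b(Y) = 23 (b(Y) = -1 + 24 = 23)
R(s, I) = -194 + I
(-57169 + R(b(-5), 118))*(257351/119751 - 372724) = (-57169 + (-194 + 118))*(257351/119751 - 372724) = (-57169 - 76)*(257351*(1/119751) - 372724) = -57245*(257351/119751 - 372724) = -57245*(-44633814373/119751) = 2555062703782385/119751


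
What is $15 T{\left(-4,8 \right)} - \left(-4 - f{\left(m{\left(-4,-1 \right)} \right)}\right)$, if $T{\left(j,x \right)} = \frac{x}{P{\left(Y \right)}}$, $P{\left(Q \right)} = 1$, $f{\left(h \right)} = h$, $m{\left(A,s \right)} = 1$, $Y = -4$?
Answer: $125$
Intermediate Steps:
$T{\left(j,x \right)} = x$ ($T{\left(j,x \right)} = \frac{x}{1} = x 1 = x$)
$15 T{\left(-4,8 \right)} - \left(-4 - f{\left(m{\left(-4,-1 \right)} \right)}\right) = 15 \cdot 8 + \left(\left(1 + 14\right) - 10\right) = 120 + \left(15 - 10\right) = 120 + 5 = 125$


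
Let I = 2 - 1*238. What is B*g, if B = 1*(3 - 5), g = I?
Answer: 472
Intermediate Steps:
I = -236 (I = 2 - 238 = -236)
g = -236
B = -2 (B = 1*(-2) = -2)
B*g = -2*(-236) = 472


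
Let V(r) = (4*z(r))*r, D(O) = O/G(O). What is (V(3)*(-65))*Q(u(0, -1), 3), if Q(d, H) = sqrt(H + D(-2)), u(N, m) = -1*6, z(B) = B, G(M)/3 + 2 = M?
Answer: -390*sqrt(114) ≈ -4164.1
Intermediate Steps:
G(M) = -6 + 3*M
D(O) = O/(-6 + 3*O)
u(N, m) = -6
Q(d, H) = sqrt(1/6 + H) (Q(d, H) = sqrt(H + (1/3)*(-2)/(-2 - 2)) = sqrt(H + (1/3)*(-2)/(-4)) = sqrt(H + (1/3)*(-2)*(-1/4)) = sqrt(H + 1/6) = sqrt(1/6 + H))
V(r) = 4*r**2 (V(r) = (4*r)*r = 4*r**2)
(V(3)*(-65))*Q(u(0, -1), 3) = ((4*3**2)*(-65))*(sqrt(6 + 36*3)/6) = ((4*9)*(-65))*(sqrt(6 + 108)/6) = (36*(-65))*(sqrt(114)/6) = -390*sqrt(114)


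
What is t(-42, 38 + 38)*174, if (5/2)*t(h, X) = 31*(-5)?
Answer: -10788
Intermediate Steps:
t(h, X) = -62 (t(h, X) = 2*(31*(-5))/5 = (2/5)*(-155) = -62)
t(-42, 38 + 38)*174 = -62*174 = -10788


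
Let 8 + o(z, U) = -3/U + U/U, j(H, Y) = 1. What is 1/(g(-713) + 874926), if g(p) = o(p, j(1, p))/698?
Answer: 349/305349169 ≈ 1.1430e-6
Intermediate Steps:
o(z, U) = -7 - 3/U (o(z, U) = -8 + (-3/U + U/U) = -8 + (-3/U + 1) = -8 + (1 - 3/U) = -7 - 3/U)
g(p) = -5/349 (g(p) = (-7 - 3/1)/698 = (-7 - 3*1)*(1/698) = (-7 - 3)*(1/698) = -10*1/698 = -5/349)
1/(g(-713) + 874926) = 1/(-5/349 + 874926) = 1/(305349169/349) = 349/305349169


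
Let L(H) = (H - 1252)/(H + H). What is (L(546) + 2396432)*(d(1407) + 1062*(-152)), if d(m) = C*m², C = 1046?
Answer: 451536027291853695/91 ≈ 4.9619e+15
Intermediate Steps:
L(H) = (-1252 + H)/(2*H) (L(H) = (-1252 + H)/((2*H)) = (-1252 + H)*(1/(2*H)) = (-1252 + H)/(2*H))
d(m) = 1046*m²
(L(546) + 2396432)*(d(1407) + 1062*(-152)) = ((½)*(-1252 + 546)/546 + 2396432)*(1046*1407² + 1062*(-152)) = ((½)*(1/546)*(-706) + 2396432)*(1046*1979649 - 161424) = (-353/546 + 2396432)*(2070712854 - 161424) = (1308451519/546)*2070551430 = 451536027291853695/91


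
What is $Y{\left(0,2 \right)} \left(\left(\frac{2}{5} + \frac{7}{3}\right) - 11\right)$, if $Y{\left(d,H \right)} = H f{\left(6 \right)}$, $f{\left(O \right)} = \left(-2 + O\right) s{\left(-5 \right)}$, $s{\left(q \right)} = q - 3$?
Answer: $\frac{7936}{15} \approx 529.07$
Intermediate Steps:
$s{\left(q \right)} = -3 + q$
$f{\left(O \right)} = 16 - 8 O$ ($f{\left(O \right)} = \left(-2 + O\right) \left(-3 - 5\right) = \left(-2 + O\right) \left(-8\right) = 16 - 8 O$)
$Y{\left(d,H \right)} = - 32 H$ ($Y{\left(d,H \right)} = H \left(16 - 48\right) = H \left(-32\right) = - 32 H$)
$Y{\left(0,2 \right)} \left(\left(\frac{2}{5} + \frac{7}{3}\right) - 11\right) = \left(-32\right) 2 \left(\left(\frac{2}{5} + \frac{7}{3}\right) - 11\right) = - 64 \left(\left(2 \cdot \frac{1}{5} + 7 \cdot \frac{1}{3}\right) - 11\right) = - 64 \left(\left(\frac{2}{5} + \frac{7}{3}\right) - 11\right) = - 64 \left(\frac{41}{15} - 11\right) = \left(-64\right) \left(- \frac{124}{15}\right) = \frac{7936}{15}$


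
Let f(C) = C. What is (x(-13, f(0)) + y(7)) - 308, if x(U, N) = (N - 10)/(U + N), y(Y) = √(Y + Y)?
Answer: -3994/13 + √14 ≈ -303.49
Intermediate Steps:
y(Y) = √2*√Y (y(Y) = √(2*Y) = √2*√Y)
x(U, N) = (-10 + N)/(N + U)
(x(-13, f(0)) + y(7)) - 308 = ((-10 + 0)/(0 - 13) + √2*√7) - 308 = (-10/(-13) + √14) - 308 = (-1/13*(-10) + √14) - 308 = (10/13 + √14) - 308 = -3994/13 + √14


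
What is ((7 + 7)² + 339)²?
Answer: 286225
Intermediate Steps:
((7 + 7)² + 339)² = (14² + 339)² = (196 + 339)² = 535² = 286225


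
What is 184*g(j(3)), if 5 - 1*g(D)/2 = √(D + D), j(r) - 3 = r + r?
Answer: 1840 - 1104*√2 ≈ 278.71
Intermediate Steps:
j(r) = 3 + 2*r (j(r) = 3 + (r + r) = 3 + 2*r)
g(D) = 10 - 2*√2*√D (g(D) = 10 - 2*√(D + D) = 10 - 2*√2*√D)
184*g(j(3)) = 184*(10 - 2*√2*√(3 + 2*3)) = 184*(10 - 2*√2*√(3 + 6)) = 184*(10 - 2*√2*√9) = 184*(10 - 2*√2*3) = 184*(10 - 6*√2) = 1840 - 1104*√2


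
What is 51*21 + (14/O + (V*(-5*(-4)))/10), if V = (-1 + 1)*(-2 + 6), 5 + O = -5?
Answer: 5348/5 ≈ 1069.6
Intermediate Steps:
O = -10 (O = -5 - 5 = -10)
V = 0 (V = 0*4 = 0)
51*21 + (14/O + (V*(-5*(-4)))/10) = 51*21 + (14/(-10) + (0*(-5*(-4)))/10) = 1071 + (14*(-⅒) + (0*20)*(⅒)) = 1071 + (-7/5 + 0*(⅒)) = 1071 + (-7/5 + 0) = 1071 - 7/5 = 5348/5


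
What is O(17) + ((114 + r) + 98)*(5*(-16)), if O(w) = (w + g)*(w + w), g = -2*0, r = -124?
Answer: -6462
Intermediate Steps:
g = 0
O(w) = 2*w**2 (O(w) = (w + 0)*(w + w) = w*(2*w) = 2*w**2)
O(17) + ((114 + r) + 98)*(5*(-16)) = 2*17**2 + ((114 - 124) + 98)*(5*(-16)) = 2*289 + (-10 + 98)*(-80) = 578 + 88*(-80) = 578 - 7040 = -6462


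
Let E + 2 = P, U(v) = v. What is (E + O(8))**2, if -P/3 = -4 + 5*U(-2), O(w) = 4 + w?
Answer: 2704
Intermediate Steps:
P = 42 (P = -3*(-4 + 5*(-2)) = -3*(-4 - 10) = -3*(-14) = 42)
E = 40 (E = -2 + 42 = 40)
(E + O(8))**2 = (40 + (4 + 8))**2 = (40 + 12)**2 = 52**2 = 2704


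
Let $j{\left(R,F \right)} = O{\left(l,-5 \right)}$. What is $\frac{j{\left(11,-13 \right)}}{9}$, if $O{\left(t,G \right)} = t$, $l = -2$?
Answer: $- \frac{2}{9} \approx -0.22222$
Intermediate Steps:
$j{\left(R,F \right)} = -2$
$\frac{j{\left(11,-13 \right)}}{9} = - \frac{2}{9}$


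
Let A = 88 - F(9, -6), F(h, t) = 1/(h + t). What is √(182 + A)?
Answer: √2427/3 ≈ 16.422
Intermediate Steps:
A = 263/3 (A = 88 - 1/(9 - 6) = 88 - 1/3 = 88 - 1*⅓ = 88 - ⅓ = 263/3 ≈ 87.667)
√(182 + A) = √(182 + 263/3) = √(809/3) = √2427/3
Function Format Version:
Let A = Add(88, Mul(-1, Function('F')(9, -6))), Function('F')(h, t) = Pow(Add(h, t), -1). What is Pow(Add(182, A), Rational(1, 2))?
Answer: Mul(Rational(1, 3), Pow(2427, Rational(1, 2))) ≈ 16.422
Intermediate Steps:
A = Rational(263, 3) (A = Add(88, Mul(-1, Pow(Add(9, -6), -1))) = Add(88, Mul(-1, Pow(3, -1))) = Add(88, Mul(-1, Rational(1, 3))) = Add(88, Rational(-1, 3)) = Rational(263, 3) ≈ 87.667)
Pow(Add(182, A), Rational(1, 2)) = Pow(Add(182, Rational(263, 3)), Rational(1, 2)) = Pow(Rational(809, 3), Rational(1, 2)) = Mul(Rational(1, 3), Pow(2427, Rational(1, 2)))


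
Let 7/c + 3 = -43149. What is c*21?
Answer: -49/14384 ≈ -0.0034066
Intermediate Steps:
c = -7/43152 (c = 7/(-3 - 43149) = 7/(-43152) = 7*(-1/43152) = -7/43152 ≈ -0.00016222)
c*21 = -7/43152*21 = -49/14384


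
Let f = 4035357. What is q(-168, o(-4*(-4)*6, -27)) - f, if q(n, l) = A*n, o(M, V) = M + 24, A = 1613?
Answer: -4306341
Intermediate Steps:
o(M, V) = 24 + M
q(n, l) = 1613*n
q(-168, o(-4*(-4)*6, -27)) - f = 1613*(-168) - 1*4035357 = -270984 - 4035357 = -4306341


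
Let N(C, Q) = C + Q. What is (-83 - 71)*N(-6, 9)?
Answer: -462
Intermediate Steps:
(-83 - 71)*N(-6, 9) = (-83 - 71)*(-6 + 9) = -154*3 = -462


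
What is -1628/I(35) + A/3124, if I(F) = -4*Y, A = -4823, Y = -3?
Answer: -1285937/9372 ≈ -137.21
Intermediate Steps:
I(F) = 12 (I(F) = -4*(-3) = 12)
-1628/I(35) + A/3124 = -1628/12 - 4823/3124 = -1628*1/12 - 4823*1/3124 = -407/3 - 4823/3124 = -1285937/9372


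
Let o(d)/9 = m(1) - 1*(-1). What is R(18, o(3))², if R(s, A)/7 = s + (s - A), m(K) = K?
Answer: 15876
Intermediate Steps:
o(d) = 18 (o(d) = 9*(1 - 1*(-1)) = 9*(1 + 1) = 9*2 = 18)
R(s, A) = -7*A + 14*s (R(s, A) = 7*(s + (s - A)) = 7*(-A + 2*s) = -7*A + 14*s)
R(18, o(3))² = (-7*18 + 14*18)² = (-126 + 252)² = 126² = 15876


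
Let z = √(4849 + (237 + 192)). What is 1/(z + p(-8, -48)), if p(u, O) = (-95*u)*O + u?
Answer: -18244/665684433 - √5278/1331368866 ≈ -2.7461e-5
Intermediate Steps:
p(u, O) = u - 95*O*u (p(u, O) = -95*O*u + u = u - 95*O*u)
z = √5278 (z = √(4849 + 429) = √5278 ≈ 72.650)
1/(z + p(-8, -48)) = 1/(√5278 - 8*(1 - 95*(-48))) = 1/(√5278 - 8*(1 + 4560)) = 1/(√5278 - 8*4561) = 1/(√5278 - 36488) = 1/(-36488 + √5278)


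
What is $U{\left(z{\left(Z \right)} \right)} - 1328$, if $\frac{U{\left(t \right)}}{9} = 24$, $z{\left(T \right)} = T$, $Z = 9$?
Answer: $-1112$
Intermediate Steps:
$U{\left(t \right)} = 216$ ($U{\left(t \right)} = 9 \cdot 24 = 216$)
$U{\left(z{\left(Z \right)} \right)} - 1328 = 216 - 1328 = -1112$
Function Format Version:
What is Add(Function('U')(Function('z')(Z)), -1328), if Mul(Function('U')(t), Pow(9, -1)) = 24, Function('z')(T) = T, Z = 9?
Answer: -1112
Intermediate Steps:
Function('U')(t) = 216 (Function('U')(t) = Mul(9, 24) = 216)
Add(Function('U')(Function('z')(Z)), -1328) = Add(216, -1328) = -1112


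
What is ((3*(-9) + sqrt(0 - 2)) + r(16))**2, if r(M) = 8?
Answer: (19 - I*sqrt(2))**2 ≈ 359.0 - 53.74*I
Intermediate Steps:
((3*(-9) + sqrt(0 - 2)) + r(16))**2 = ((3*(-9) + sqrt(0 - 2)) + 8)**2 = ((-27 + sqrt(-2)) + 8)**2 = ((-27 + I*sqrt(2)) + 8)**2 = (-19 + I*sqrt(2))**2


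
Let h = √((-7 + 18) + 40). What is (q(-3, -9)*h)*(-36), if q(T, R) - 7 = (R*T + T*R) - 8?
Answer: -1908*√51 ≈ -13626.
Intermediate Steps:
h = √51 (h = √(11 + 40) = √51 ≈ 7.1414)
q(T, R) = -1 + 2*R*T (q(T, R) = 7 + ((R*T + T*R) - 8) = 7 + ((R*T + R*T) - 8) = 7 + (2*R*T - 8) = 7 + (-8 + 2*R*T) = -1 + 2*R*T)
(q(-3, -9)*h)*(-36) = ((-1 + 2*(-9)*(-3))*√51)*(-36) = ((-1 + 54)*√51)*(-36) = (53*√51)*(-36) = -1908*√51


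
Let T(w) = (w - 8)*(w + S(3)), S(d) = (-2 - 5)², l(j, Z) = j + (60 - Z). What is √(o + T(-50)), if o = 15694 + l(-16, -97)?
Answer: √15893 ≈ 126.07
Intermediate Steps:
l(j, Z) = 60 + j - Z
S(d) = 49 (S(d) = (-7)² = 49)
T(w) = (-8 + w)*(49 + w) (T(w) = (w - 8)*(w + 49) = (-8 + w)*(49 + w))
o = 15835 (o = 15694 + (60 - 16 - 1*(-97)) = 15694 + (60 - 16 + 97) = 15694 + 141 = 15835)
√(o + T(-50)) = √(15835 + (-392 + (-50)² + 41*(-50))) = √(15835 + (-392 + 2500 - 2050)) = √(15835 + 58) = √15893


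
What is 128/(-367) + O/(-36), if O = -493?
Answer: 176323/13212 ≈ 13.346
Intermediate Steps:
128/(-367) + O/(-36) = 128/(-367) - 493/(-36) = 128*(-1/367) - 493*(-1/36) = -128/367 + 493/36 = 176323/13212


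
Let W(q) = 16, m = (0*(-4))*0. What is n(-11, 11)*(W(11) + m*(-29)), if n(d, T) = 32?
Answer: 512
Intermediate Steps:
m = 0 (m = 0*0 = 0)
n(-11, 11)*(W(11) + m*(-29)) = 32*(16 + 0*(-29)) = 32*(16 + 0) = 32*16 = 512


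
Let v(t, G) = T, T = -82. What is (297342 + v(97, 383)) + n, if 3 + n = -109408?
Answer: 187849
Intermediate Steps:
n = -109411 (n = -3 - 109408 = -109411)
v(t, G) = -82
(297342 + v(97, 383)) + n = (297342 - 82) - 109411 = 297260 - 109411 = 187849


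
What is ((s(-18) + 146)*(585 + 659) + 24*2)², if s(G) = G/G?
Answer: 33458263056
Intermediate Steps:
s(G) = 1
((s(-18) + 146)*(585 + 659) + 24*2)² = ((1 + 146)*(585 + 659) + 24*2)² = (147*1244 + 48)² = (182868 + 48)² = 182916² = 33458263056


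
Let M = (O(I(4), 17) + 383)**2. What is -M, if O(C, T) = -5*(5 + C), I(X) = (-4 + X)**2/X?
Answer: -128164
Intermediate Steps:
I(X) = (-4 + X)**2/X
O(C, T) = -25 - 5*C
M = 128164 (M = ((-25 - 5*(-4 + 4)**2/4) + 383)**2 = ((-25 - 5*0**2/4) + 383)**2 = ((-25 - 5*0/4) + 383)**2 = ((-25 - 5*0) + 383)**2 = ((-25 + 0) + 383)**2 = (-25 + 383)**2 = 358**2 = 128164)
-M = -1*128164 = -128164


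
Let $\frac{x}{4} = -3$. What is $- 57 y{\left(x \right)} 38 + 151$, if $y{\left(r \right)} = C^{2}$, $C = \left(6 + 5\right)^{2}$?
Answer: $-31712255$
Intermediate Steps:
$C = 121$ ($C = 11^{2} = 121$)
$x = -12$ ($x = 4 \left(-3\right) = -12$)
$y{\left(r \right)} = 14641$ ($y{\left(r \right)} = 121^{2} = 14641$)
$- 57 y{\left(x \right)} 38 + 151 = - 57 \cdot 14641 \cdot 38 + 151 = \left(-57\right) 556358 + 151 = -31712406 + 151 = -31712255$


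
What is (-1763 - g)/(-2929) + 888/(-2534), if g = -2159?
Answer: -1802208/3711043 ≈ -0.48563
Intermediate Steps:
(-1763 - g)/(-2929) + 888/(-2534) = (-1763 - 1*(-2159))/(-2929) + 888/(-2534) = (-1763 + 2159)*(-1/2929) + 888*(-1/2534) = 396*(-1/2929) - 444/1267 = -396/2929 - 444/1267 = -1802208/3711043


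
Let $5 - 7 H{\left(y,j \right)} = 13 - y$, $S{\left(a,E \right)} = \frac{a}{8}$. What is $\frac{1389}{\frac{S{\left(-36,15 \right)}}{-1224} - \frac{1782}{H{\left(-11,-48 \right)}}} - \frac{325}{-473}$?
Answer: $\frac{4498068271}{1604863931} \approx 2.8028$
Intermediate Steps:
$S{\left(a,E \right)} = \frac{a}{8}$ ($S{\left(a,E \right)} = a \frac{1}{8} = \frac{a}{8}$)
$H{\left(y,j \right)} = - \frac{8}{7} + \frac{y}{7}$ ($H{\left(y,j \right)} = \frac{5}{7} - \frac{13 - y}{7} = \frac{5}{7} + \left(- \frac{13}{7} + \frac{y}{7}\right) = - \frac{8}{7} + \frac{y}{7}$)
$\frac{1389}{\frac{S{\left(-36,15 \right)}}{-1224} - \frac{1782}{H{\left(-11,-48 \right)}}} - \frac{325}{-473} = \frac{1389}{\frac{\frac{1}{8} \left(-36\right)}{-1224} - \frac{1782}{- \frac{8}{7} + \frac{1}{7} \left(-11\right)}} - \frac{325}{-473} = \frac{1389}{\left(- \frac{9}{2}\right) \left(- \frac{1}{1224}\right) - \frac{1782}{- \frac{8}{7} - \frac{11}{7}}} - - \frac{325}{473} = \frac{1389}{\frac{1}{272} - \frac{1782}{- \frac{19}{7}}} + \frac{325}{473} = \frac{1389}{\frac{1}{272} - - \frac{12474}{19}} + \frac{325}{473} = \frac{1389}{\frac{1}{272} + \frac{12474}{19}} + \frac{325}{473} = \frac{1389}{\frac{3392947}{5168}} + \frac{325}{473} = 1389 \cdot \frac{5168}{3392947} + \frac{325}{473} = \frac{7178352}{3392947} + \frac{325}{473} = \frac{4498068271}{1604863931}$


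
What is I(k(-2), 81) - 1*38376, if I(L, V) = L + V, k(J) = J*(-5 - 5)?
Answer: -38275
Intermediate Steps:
k(J) = -10*J (k(J) = J*(-10) = -10*J)
I(k(-2), 81) - 1*38376 = (-10*(-2) + 81) - 1*38376 = (20 + 81) - 38376 = 101 - 38376 = -38275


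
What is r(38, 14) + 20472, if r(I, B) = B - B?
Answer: 20472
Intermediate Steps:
r(I, B) = 0
r(38, 14) + 20472 = 0 + 20472 = 20472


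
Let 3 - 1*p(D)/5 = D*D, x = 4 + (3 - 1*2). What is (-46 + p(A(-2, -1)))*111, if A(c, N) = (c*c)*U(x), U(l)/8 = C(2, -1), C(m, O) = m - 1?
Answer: -571761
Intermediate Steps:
C(m, O) = -1 + m
x = 5 (x = 4 + (3 - 2) = 4 + 1 = 5)
U(l) = 8 (U(l) = 8*(-1 + 2) = 8*1 = 8)
A(c, N) = 8*c**2 (A(c, N) = (c*c)*8 = c**2*8 = 8*c**2)
p(D) = 15 - 5*D**2 (p(D) = 15 - 5*D*D = 15 - 5*D**2)
(-46 + p(A(-2, -1)))*111 = (-46 + (15 - 5*(8*(-2)**2)**2))*111 = (-46 + (15 - 5*(8*4)**2))*111 = (-46 + (15 - 5*32**2))*111 = (-46 + (15 - 5*1024))*111 = (-46 + (15 - 5120))*111 = (-46 - 5105)*111 = -5151*111 = -571761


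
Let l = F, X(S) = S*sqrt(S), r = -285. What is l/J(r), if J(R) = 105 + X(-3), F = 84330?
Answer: 491925/614 + 14055*I*sqrt(3)/614 ≈ 801.18 + 39.648*I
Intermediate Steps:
X(S) = S**(3/2)
J(R) = 105 - 3*I*sqrt(3) (J(R) = 105 + (-3)**(3/2) = 105 - 3*I*sqrt(3))
l = 84330
l/J(r) = 84330/(105 - 3*I*sqrt(3))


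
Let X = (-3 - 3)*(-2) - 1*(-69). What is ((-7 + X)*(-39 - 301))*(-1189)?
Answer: 29915240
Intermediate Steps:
X = 81 (X = -6*(-2) + 69 = 12 + 69 = 81)
((-7 + X)*(-39 - 301))*(-1189) = ((-7 + 81)*(-39 - 301))*(-1189) = (74*(-340))*(-1189) = -25160*(-1189) = 29915240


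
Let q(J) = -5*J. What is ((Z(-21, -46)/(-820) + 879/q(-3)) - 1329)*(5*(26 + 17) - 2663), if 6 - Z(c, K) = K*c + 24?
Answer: 15535008/5 ≈ 3.1070e+6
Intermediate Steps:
Z(c, K) = -18 - K*c (Z(c, K) = 6 - (K*c + 24) = 6 - (24 + K*c) = 6 + (-24 - K*c) = -18 - K*c)
((Z(-21, -46)/(-820) + 879/q(-3)) - 1329)*(5*(26 + 17) - 2663) = (((-18 - 1*(-46)*(-21))/(-820) + 879/((-5*(-3)))) - 1329)*(5*(26 + 17) - 2663) = (((-18 - 966)*(-1/820) + 879/15) - 1329)*(5*43 - 2663) = ((-984*(-1/820) + 879*(1/15)) - 1329)*(215 - 2663) = ((6/5 + 293/5) - 1329)*(-2448) = (299/5 - 1329)*(-2448) = -6346/5*(-2448) = 15535008/5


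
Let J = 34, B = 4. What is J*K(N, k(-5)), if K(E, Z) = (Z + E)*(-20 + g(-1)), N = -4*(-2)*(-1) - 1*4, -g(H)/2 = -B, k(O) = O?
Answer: 6936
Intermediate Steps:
g(H) = 8 (g(H) = -(-2)*4 = -2*(-4) = 8)
N = -12 (N = 8*(-1) - 4 = -8 - 4 = -12)
K(E, Z) = -12*E - 12*Z (K(E, Z) = (Z + E)*(-20 + 8) = (E + Z)*(-12) = -12*E - 12*Z)
J*K(N, k(-5)) = 34*(-12*(-12) - 12*(-5)) = 34*(144 + 60) = 34*204 = 6936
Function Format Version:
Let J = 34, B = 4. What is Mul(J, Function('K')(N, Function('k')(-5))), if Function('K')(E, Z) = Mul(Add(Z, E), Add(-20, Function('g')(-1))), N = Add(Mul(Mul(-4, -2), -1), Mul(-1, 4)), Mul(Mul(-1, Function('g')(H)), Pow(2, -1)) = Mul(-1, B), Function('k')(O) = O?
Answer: 6936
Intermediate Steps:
Function('g')(H) = 8 (Function('g')(H) = Mul(-2, Mul(-1, 4)) = Mul(-2, -4) = 8)
N = -12 (N = Add(Mul(8, -1), -4) = Add(-8, -4) = -12)
Function('K')(E, Z) = Add(Mul(-12, E), Mul(-12, Z)) (Function('K')(E, Z) = Mul(Add(Z, E), Add(-20, 8)) = Mul(Add(E, Z), -12) = Add(Mul(-12, E), Mul(-12, Z)))
Mul(J, Function('K')(N, Function('k')(-5))) = Mul(34, Add(Mul(-12, -12), Mul(-12, -5))) = Mul(34, Add(144, 60)) = Mul(34, 204) = 6936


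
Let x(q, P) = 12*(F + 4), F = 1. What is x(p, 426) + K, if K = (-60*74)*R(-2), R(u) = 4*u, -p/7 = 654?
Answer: 35580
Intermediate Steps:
p = -4578 (p = -7*654 = -4578)
x(q, P) = 60 (x(q, P) = 12*(1 + 4) = 12*5 = 60)
K = 35520 (K = (-60*74)*(4*(-2)) = -4440*(-8) = 35520)
x(p, 426) + K = 60 + 35520 = 35580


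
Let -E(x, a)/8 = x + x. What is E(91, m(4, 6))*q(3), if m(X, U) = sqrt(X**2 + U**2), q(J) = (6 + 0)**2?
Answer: -52416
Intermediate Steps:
q(J) = 36 (q(J) = 6**2 = 36)
m(X, U) = sqrt(U**2 + X**2)
E(x, a) = -16*x (E(x, a) = -8*(x + x) = -16*x)
E(91, m(4, 6))*q(3) = -16*91*36 = -1456*36 = -52416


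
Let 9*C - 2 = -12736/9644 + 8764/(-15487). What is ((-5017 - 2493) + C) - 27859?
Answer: -11885833557695/336052413 ≈ -35369.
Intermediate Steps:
C = 4237702/336052413 (C = 2/9 + (-12736/9644 + 8764/(-15487))/9 = 2/9 + (-12736*1/9644 + 8764*(-1/15487))/9 = 2/9 + (-3184/2411 - 8764/15487)/9 = 2/9 + (⅑)*(-70440612/37339157) = 2/9 - 23480204/112017471 = 4237702/336052413 ≈ 0.012610)
((-5017 - 2493) + C) - 27859 = ((-5017 - 2493) + 4237702/336052413) - 27859 = (-7510 + 4237702/336052413) - 27859 = -2523749383928/336052413 - 27859 = -11885833557695/336052413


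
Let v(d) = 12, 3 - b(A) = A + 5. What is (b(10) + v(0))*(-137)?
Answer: 0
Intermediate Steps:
b(A) = -2 - A (b(A) = 3 - (A + 5) = 3 - (5 + A) = 3 + (-5 - A) = -2 - A)
(b(10) + v(0))*(-137) = ((-2 - 1*10) + 12)*(-137) = ((-2 - 10) + 12)*(-137) = (-12 + 12)*(-137) = 0*(-137) = 0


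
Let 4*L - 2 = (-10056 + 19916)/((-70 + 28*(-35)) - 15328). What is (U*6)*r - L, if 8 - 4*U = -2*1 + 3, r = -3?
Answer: -521631/16378 ≈ -31.849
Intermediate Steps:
L = 2862/8189 (L = ½ + ((-10056 + 19916)/((-70 + 28*(-35)) - 15328))/4 = ½ + (9860/((-70 - 980) - 15328))/4 = ½ + (9860/(-1050 - 15328))/4 = ½ + (9860/(-16378))/4 = ½ + (9860*(-1/16378))/4 = ½ + (¼)*(-4930/8189) = ½ - 2465/16378 = 2862/8189 ≈ 0.34949)
U = 7/4 (U = 2 - (-2*1 + 3)/4 = 2 - (-2 + 3)/4 = 2 - ¼*1 = 2 - ¼ = 7/4 ≈ 1.7500)
(U*6)*r - L = ((7/4)*6)*(-3) - 1*2862/8189 = (21/2)*(-3) - 2862/8189 = -63/2 - 2862/8189 = -521631/16378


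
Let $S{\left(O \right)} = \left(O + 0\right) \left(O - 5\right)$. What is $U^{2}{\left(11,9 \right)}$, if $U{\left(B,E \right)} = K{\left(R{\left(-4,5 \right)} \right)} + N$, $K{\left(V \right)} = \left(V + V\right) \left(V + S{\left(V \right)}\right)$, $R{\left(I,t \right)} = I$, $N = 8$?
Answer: $61504$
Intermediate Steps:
$S{\left(O \right)} = O \left(-5 + O\right)$
$K{\left(V \right)} = 2 V \left(V + V \left(-5 + V\right)\right)$ ($K{\left(V \right)} = \left(V + V\right) \left(V + V \left(-5 + V\right)\right) = 2 V \left(V + V \left(-5 + V\right)\right)$)
$U{\left(B,E \right)} = -248$ ($U{\left(B,E \right)} = 2 \left(-4\right)^{2} \left(-4 - 4\right) + 8 = 2 \cdot 16 \left(-8\right) + 8 = -256 + 8 = -248$)
$U^{2}{\left(11,9 \right)} = \left(-248\right)^{2} = 61504$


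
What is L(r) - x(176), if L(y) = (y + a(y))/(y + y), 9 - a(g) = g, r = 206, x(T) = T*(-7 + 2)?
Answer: 362569/412 ≈ 880.02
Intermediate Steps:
x(T) = -5*T (x(T) = T*(-5) = -5*T)
a(g) = 9 - g
L(y) = 9/(2*y) (L(y) = (y + (9 - y))/(y + y) = 9/((2*y)) = 9*(1/(2*y)) = 9/(2*y))
L(r) - x(176) = (9/2)/206 - (-5)*176 = (9/2)*(1/206) - 1*(-880) = 9/412 + 880 = 362569/412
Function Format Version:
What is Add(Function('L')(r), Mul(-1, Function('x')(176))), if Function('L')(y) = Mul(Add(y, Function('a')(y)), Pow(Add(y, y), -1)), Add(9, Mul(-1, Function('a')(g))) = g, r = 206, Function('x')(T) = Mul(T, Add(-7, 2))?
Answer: Rational(362569, 412) ≈ 880.02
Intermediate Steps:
Function('x')(T) = Mul(-5, T) (Function('x')(T) = Mul(T, -5) = Mul(-5, T))
Function('a')(g) = Add(9, Mul(-1, g))
Function('L')(y) = Mul(Rational(9, 2), Pow(y, -1)) (Function('L')(y) = Mul(Add(y, Add(9, Mul(-1, y))), Pow(Add(y, y), -1)) = Mul(9, Pow(Mul(2, y), -1)) = Mul(9, Mul(Rational(1, 2), Pow(y, -1))) = Mul(Rational(9, 2), Pow(y, -1)))
Add(Function('L')(r), Mul(-1, Function('x')(176))) = Add(Mul(Rational(9, 2), Pow(206, -1)), Mul(-1, Mul(-5, 176))) = Add(Mul(Rational(9, 2), Rational(1, 206)), Mul(-1, -880)) = Add(Rational(9, 412), 880) = Rational(362569, 412)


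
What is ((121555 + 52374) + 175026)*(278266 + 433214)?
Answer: 248274503400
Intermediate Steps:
((121555 + 52374) + 175026)*(278266 + 433214) = (173929 + 175026)*711480 = 348955*711480 = 248274503400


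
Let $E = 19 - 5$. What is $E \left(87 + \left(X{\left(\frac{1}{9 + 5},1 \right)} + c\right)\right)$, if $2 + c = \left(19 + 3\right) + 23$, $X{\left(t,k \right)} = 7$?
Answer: $1918$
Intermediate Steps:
$E = 14$ ($E = 19 - 5 = 14$)
$c = 43$ ($c = -2 + \left(\left(19 + 3\right) + 23\right) = -2 + \left(22 + 23\right) = -2 + 45 = 43$)
$E \left(87 + \left(X{\left(\frac{1}{9 + 5},1 \right)} + c\right)\right) = 14 \left(87 + \left(7 + 43\right)\right) = 14 \left(87 + 50\right) = 14 \cdot 137 = 1918$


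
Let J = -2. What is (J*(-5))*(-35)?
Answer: -350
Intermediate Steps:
(J*(-5))*(-35) = -2*(-5)*(-35) = 10*(-35) = -350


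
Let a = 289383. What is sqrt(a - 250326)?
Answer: sqrt(39057) ≈ 197.63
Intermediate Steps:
sqrt(a - 250326) = sqrt(289383 - 250326) = sqrt(39057)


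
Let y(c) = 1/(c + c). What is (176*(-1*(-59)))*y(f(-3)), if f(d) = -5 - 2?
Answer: -5192/7 ≈ -741.71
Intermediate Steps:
f(d) = -7
y(c) = 1/(2*c)
(176*(-1*(-59)))*y(f(-3)) = (176*(-1*(-59)))*((1/2)/(-7)) = (176*59)*((1/2)*(-1/7)) = 10384*(-1/14) = -5192/7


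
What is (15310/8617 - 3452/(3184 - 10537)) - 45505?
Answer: -2883090929191/63360801 ≈ -45503.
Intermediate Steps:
(15310/8617 - 3452/(3184 - 10537)) - 45505 = (15310*(1/8617) - 3452/(-7353)) - 45505 = (15310/8617 - 3452*(-1/7353)) - 45505 = (15310/8617 + 3452/7353) - 45505 = 142320314/63360801 - 45505 = -2883090929191/63360801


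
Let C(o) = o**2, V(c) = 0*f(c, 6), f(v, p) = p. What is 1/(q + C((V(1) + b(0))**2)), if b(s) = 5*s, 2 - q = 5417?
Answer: -1/5415 ≈ -0.00018467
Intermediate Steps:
V(c) = 0 (V(c) = 0*6 = 0)
q = -5415 (q = 2 - 1*5417 = 2 - 5417 = -5415)
1/(q + C((V(1) + b(0))**2)) = 1/(-5415 + ((0 + 5*0)**2)**2) = 1/(-5415 + ((0 + 0)**2)**2) = 1/(-5415 + (0**2)**2) = 1/(-5415 + 0**2) = 1/(-5415 + 0) = 1/(-5415) = -1/5415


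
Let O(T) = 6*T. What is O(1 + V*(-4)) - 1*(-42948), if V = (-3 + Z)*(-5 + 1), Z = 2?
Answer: 42858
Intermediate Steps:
V = 4 (V = (-3 + 2)*(-5 + 1) = -1*(-4) = 4)
O(1 + V*(-4)) - 1*(-42948) = 6*(1 + 4*(-4)) - 1*(-42948) = 6*(1 - 16) + 42948 = 6*(-15) + 42948 = -90 + 42948 = 42858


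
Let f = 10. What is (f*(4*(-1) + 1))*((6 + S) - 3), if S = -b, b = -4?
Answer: -210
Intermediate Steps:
S = 4 (S = -1*(-4) = 4)
(f*(4*(-1) + 1))*((6 + S) - 3) = (10*(4*(-1) + 1))*((6 + 4) - 3) = (10*(-4 + 1))*(10 - 3) = (10*(-3))*7 = -30*7 = -210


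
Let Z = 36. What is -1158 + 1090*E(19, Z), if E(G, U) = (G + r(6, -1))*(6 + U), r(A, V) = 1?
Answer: 914442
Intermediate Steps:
E(G, U) = (1 + G)*(6 + U) (E(G, U) = (G + 1)*(6 + U) = (1 + G)*(6 + U))
-1158 + 1090*E(19, Z) = -1158 + 1090*(6 + 36 + 6*19 + 19*36) = -1158 + 1090*(6 + 36 + 114 + 684) = -1158 + 1090*840 = -1158 + 915600 = 914442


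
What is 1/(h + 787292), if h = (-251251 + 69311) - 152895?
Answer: 1/452457 ≈ 2.2102e-6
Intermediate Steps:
h = -334835 (h = -181940 - 152895 = -334835)
1/(h + 787292) = 1/(-334835 + 787292) = 1/452457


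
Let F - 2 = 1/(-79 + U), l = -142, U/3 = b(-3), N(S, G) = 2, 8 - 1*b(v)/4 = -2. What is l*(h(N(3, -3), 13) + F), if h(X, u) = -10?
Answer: 46434/41 ≈ 1132.5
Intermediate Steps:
b(v) = 40 (b(v) = 32 - 4*(-2) = 32 + 8 = 40)
U = 120 (U = 3*40 = 120)
F = 83/41 (F = 2 + 1/(-79 + 120) = 2 + 1/41 = 83/41 ≈ 2.0244)
l*(h(N(3, -3), 13) + F) = -142*(-10 + 83/41) = -142*(-327/41) = 46434/41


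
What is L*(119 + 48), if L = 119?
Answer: 19873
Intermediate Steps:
L*(119 + 48) = 119*(119 + 48) = 119*167 = 19873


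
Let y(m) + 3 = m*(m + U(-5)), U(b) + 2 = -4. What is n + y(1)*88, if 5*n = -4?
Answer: -3524/5 ≈ -704.80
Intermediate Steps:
n = -⅘ (n = (⅕)*(-4) = -⅘ ≈ -0.80000)
U(b) = -6 (U(b) = -2 - 4 = -6)
y(m) = -3 + m*(-6 + m) (y(m) = -3 + m*(m - 6) = -3 + m*(-6 + m))
n + y(1)*88 = -⅘ + (-3 + 1² - 6*1)*88 = -⅘ + (-3 + 1 - 6)*88 = -⅘ - 8*88 = -⅘ - 704 = -3524/5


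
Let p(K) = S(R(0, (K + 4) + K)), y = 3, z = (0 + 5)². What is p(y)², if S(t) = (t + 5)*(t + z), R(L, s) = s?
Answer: 275625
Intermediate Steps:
z = 25 (z = 5² = 25)
S(t) = (5 + t)*(25 + t) (S(t) = (t + 5)*(t + 25) = (5 + t)*(25 + t))
p(K) = 245 + (4 + 2*K)² + 60*K (p(K) = 125 + ((K + 4) + K)² + 30*((K + 4) + K) = 125 + ((4 + K) + K)² + 30*((4 + K) + K) = 125 + (4 + 2*K)² + 30*(4 + 2*K) = 125 + (4 + 2*K)² + (120 + 60*K) = 245 + (4 + 2*K)² + 60*K)
p(y)² = (261 + 4*3² + 76*3)² = (261 + 4*9 + 228)² = (261 + 36 + 228)² = 525² = 275625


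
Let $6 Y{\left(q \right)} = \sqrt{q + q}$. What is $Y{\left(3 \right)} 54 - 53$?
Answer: $-53 + 9 \sqrt{6} \approx -30.955$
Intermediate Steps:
$Y{\left(q \right)} = \frac{\sqrt{2} \sqrt{q}}{6}$ ($Y{\left(q \right)} = \frac{\sqrt{q + q}}{6} = \frac{\sqrt{2 q}}{6} = \frac{\sqrt{2} \sqrt{q}}{6}$)
$Y{\left(3 \right)} 54 - 53 = \frac{\sqrt{2} \sqrt{3}}{6} \cdot 54 - 53 = \frac{\sqrt{6}}{6} \cdot 54 - 53 = 9 \sqrt{6} - 53 = -53 + 9 \sqrt{6}$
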